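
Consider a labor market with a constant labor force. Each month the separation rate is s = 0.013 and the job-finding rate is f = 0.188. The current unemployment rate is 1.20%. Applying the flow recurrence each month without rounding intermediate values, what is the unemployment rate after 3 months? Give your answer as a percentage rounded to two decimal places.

Unemployment rate after three months ≈ 3.78%.

With a fixed labor force, u_{t+1} = u_t + s·(1−u_t) − f·u_t = u_t·(1−s−f) + s.
Here 1−s−f = 0.799 and s = 0.013.
u_1 = 0.012000 × 0.799 + 0.013 = 0.022588.
u_2 = 0.022588 × 0.799 + 0.013 = 0.031048.
u_3 = 0.031048 × 0.799 + 0.013 = 0.037807.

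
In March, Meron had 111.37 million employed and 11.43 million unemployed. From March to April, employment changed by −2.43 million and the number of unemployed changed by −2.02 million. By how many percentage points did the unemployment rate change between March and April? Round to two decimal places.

March: labor force = 111.37 + 11.43 = 122.80; u = 11.43/122.80 = 9.31%.
April: labor force = 108.94 + 9.41 = 118.35; u = 9.41/118.35 = 7.95%.
Change = 7.95% − 9.31% = −1.36 pp.

The unemployment rate changed by −1.36 percentage points.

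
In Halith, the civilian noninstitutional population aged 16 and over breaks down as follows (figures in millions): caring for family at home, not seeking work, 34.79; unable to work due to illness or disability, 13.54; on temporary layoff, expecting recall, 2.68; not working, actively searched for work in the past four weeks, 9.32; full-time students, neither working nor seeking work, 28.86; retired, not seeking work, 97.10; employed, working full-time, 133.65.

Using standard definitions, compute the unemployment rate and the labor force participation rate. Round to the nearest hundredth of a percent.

Unemployment rate ≈ 8.24%; labor force participation rate ≈ 45.52%.

Employed = 133.65 million.
Unemployed = 2.68 + 9.32 = 12.00 million (jobless and actively searching, or on temporary layoff).
Labor force = 133.65 + 12.00 = 145.65 million.
Not in labor force = 34.79 + 13.54 + 28.86 + 97.10 = 174.29 million (those not working and not actively searching are outside the labor force).
Civilian working-age population = 145.65 + 174.29 = 319.94 million.
Unemployment rate = 12.00 / 145.65 = 8.24%.
Labor force participation rate = 145.65 / 319.94 = 45.52%.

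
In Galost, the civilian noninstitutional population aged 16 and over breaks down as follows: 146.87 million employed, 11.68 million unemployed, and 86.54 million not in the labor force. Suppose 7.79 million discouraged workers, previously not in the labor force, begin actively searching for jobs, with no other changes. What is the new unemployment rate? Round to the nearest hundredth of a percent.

Initially, labor force = 146.87 + 11.68 = 158.55 million, so u = 11.68/158.55 = 7.37%.
After the change, unemployed and labor force both rise by 7.79 → E = 146.87, U = 19.47, labor force = 166.34 million.
New unemployment rate = 19.47 / 166.34 = 11.70%.

New unemployment rate ≈ 11.70%.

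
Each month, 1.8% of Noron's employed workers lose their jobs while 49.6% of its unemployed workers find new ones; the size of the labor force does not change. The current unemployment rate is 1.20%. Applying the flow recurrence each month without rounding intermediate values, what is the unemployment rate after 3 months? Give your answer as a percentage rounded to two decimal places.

Unemployment rate after three months ≈ 3.24%.

With a fixed labor force, u_{t+1} = u_t + s·(1−u_t) − f·u_t = u_t·(1−s−f) + s.
Here 1−s−f = 0.486 and s = 0.018.
u_1 = 0.012000 × 0.486 + 0.018 = 0.023832.
u_2 = 0.023832 × 0.486 + 0.018 = 0.029582.
u_3 = 0.029582 × 0.486 + 0.018 = 0.032377.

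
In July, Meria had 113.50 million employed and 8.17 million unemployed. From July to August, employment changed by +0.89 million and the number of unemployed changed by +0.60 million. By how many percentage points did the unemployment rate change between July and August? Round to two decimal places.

July: labor force = 113.50 + 8.17 = 121.67; u = 8.17/121.67 = 6.71%.
August: labor force = 114.39 + 8.77 = 123.16; u = 8.77/123.16 = 7.12%.
Change = 7.12% − 6.71% = +0.41 pp.

The unemployment rate changed by +0.41 percentage points.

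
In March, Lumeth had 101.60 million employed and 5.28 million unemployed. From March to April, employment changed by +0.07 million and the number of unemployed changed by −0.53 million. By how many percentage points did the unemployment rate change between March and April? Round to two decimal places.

The unemployment rate changed by −0.48 percentage points.

March: labor force = 101.60 + 5.28 = 106.88; u = 5.28/106.88 = 4.94%.
April: labor force = 101.67 + 4.75 = 106.42; u = 4.75/106.42 = 4.46%.
Change = 4.46% − 4.94% = −0.48 pp.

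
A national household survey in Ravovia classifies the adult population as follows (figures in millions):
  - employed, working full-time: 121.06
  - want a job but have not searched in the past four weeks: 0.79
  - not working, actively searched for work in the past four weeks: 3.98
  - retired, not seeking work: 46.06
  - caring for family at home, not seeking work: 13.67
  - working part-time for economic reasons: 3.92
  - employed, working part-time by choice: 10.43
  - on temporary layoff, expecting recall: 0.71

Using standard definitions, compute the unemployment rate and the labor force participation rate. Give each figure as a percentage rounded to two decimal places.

Employed = 121.06 + 3.92 + 10.43 = 135.41 million (anyone who worked, including part-time for economic reasons, counts as employed).
Unemployed = 3.98 + 0.71 = 4.69 million (jobless and actively searching, or on temporary layoff).
Labor force = 135.41 + 4.69 = 140.10 million.
Not in labor force = 0.79 + 46.06 + 13.67 = 60.52 million (those not working and not actively searching are outside the labor force — including those who want a job but have given up searching).
Civilian working-age population = 140.10 + 60.52 = 200.62 million.
Unemployment rate = 4.69 / 140.10 = 3.35%.
Labor force participation rate = 140.10 / 200.62 = 69.83%.

Unemployment rate ≈ 3.35%; labor force participation rate ≈ 69.83%.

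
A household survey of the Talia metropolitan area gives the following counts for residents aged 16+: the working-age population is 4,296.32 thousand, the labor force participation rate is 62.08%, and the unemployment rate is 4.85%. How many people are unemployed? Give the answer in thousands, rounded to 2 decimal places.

About 129.36 thousand are unemployed.

Labor force = 0.6208 × 4,296.32 = 2,667.16 thousand.
Unemployed = 0.0485 × 2,667.16 ≈ 129.36 thousand.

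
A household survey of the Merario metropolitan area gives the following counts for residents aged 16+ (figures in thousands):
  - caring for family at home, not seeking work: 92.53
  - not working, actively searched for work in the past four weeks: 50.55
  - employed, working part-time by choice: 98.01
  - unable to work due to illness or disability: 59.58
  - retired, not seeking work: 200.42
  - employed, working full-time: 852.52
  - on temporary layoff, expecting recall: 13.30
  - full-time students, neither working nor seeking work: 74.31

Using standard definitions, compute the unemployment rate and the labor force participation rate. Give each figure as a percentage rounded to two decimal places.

Employed = 98.01 + 852.52 = 950.53 thousand.
Unemployed = 50.55 + 13.30 = 63.85 thousand (jobless and actively searching, or on temporary layoff).
Labor force = 950.53 + 63.85 = 1,014.38 thousand.
Not in labor force = 92.53 + 59.58 + 200.42 + 74.31 = 426.84 thousand (those not working and not actively searching are outside the labor force).
Civilian working-age population = 1,014.38 + 426.84 = 1,441.22 thousand.
Unemployment rate = 63.85 / 1,014.38 = 6.29%.
Labor force participation rate = 1,014.38 / 1,441.22 = 70.38%.

Unemployment rate ≈ 6.29%; labor force participation rate ≈ 70.38%.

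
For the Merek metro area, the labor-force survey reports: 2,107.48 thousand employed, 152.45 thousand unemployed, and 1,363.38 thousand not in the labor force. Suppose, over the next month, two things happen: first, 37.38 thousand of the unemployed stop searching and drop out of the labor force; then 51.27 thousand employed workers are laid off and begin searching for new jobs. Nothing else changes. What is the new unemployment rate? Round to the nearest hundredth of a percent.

New unemployment rate ≈ 7.48%.

Initially, labor force = 2,107.48 + 152.45 = 2,259.93 thousand, so u = 152.45/2,259.93 = 6.75%.
After the first change, unemployed and labor force both fall by 37.38 → E = 2,107.48, U = 115.07, labor force = 2,222.55 thousand.
After the second change, employed falls and unemployed rises by 51.27; labor force unchanged → E = 2,056.21, U = 166.34, labor force = 2,222.55 thousand.
New unemployment rate = 166.34 / 2,222.55 = 7.48%.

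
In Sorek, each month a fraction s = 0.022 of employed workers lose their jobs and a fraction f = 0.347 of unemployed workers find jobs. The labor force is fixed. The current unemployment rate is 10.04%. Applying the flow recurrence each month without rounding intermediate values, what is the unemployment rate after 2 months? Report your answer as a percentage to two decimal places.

With a fixed labor force, u_{t+1} = u_t + s·(1−u_t) − f·u_t = u_t·(1−s−f) + s.
Here 1−s−f = 0.631 and s = 0.022.
u_1 = 0.100400 × 0.631 + 0.022 = 0.085352.
u_2 = 0.085352 × 0.631 + 0.022 = 0.075857.

Unemployment rate after two months ≈ 7.59%.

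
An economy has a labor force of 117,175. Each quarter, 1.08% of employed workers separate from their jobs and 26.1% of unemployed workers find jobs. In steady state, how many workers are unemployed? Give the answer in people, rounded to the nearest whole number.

Steady-state unemployment rate u* = s/(s+f) = 1.08/(1.08+26.1) = 0.039735.
Unemployed = u* × labor force = 0.039735 × 117,175 ≈ 4,656.

About 4,656 are unemployed in steady state.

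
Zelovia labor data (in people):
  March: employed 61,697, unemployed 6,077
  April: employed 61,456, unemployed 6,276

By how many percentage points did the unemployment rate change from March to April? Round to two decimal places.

March: labor force = 61,697 + 6,077 = 67,774; u = 6,077/67,774 = 8.97%.
April: labor force = 61,456 + 6,276 = 67,732; u = 6,276/67,732 = 9.27%.
Change = 9.27% − 8.97% = +0.30 pp.

The unemployment rate changed by +0.30 percentage points.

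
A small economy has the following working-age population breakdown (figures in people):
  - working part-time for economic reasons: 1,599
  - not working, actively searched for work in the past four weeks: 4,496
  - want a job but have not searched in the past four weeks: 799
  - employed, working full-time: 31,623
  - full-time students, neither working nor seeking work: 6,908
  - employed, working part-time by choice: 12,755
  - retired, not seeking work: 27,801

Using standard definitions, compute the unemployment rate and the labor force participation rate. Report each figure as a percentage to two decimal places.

Unemployment rate ≈ 8.91%; labor force participation rate ≈ 58.70%.

Employed = 1,599 + 31,623 + 12,755 = 45,977 (anyone who worked, including part-time for economic reasons, counts as employed).
Unemployed = 4,496.
Labor force = 45,977 + 4,496 = 50,473.
Not in labor force = 799 + 6,908 + 27,801 = 35,508 (those not working and not actively searching are outside the labor force — including those who want a job but have given up searching).
Civilian working-age population = 50,473 + 35,508 = 85,981.
Unemployment rate = 4,496 / 50,473 = 8.91%.
Labor force participation rate = 50,473 / 85,981 = 58.70%.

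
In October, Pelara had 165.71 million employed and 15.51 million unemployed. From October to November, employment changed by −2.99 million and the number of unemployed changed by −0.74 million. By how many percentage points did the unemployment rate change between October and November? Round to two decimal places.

October: labor force = 165.71 + 15.51 = 181.22; u = 15.51/181.22 = 8.56%.
November: labor force = 162.72 + 14.77 = 177.49; u = 14.77/177.49 = 8.32%.
Change = 8.32% − 8.56% = −0.24 pp.

The unemployment rate changed by −0.24 percentage points.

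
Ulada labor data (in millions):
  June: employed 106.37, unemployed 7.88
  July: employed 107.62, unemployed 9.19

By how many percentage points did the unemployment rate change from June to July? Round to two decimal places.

The unemployment rate changed by +0.97 percentage points.

June: labor force = 106.37 + 7.88 = 114.25; u = 7.88/114.25 = 6.90%.
July: labor force = 107.62 + 9.19 = 116.81; u = 9.19/116.81 = 7.87%.
Change = 7.87% − 6.90% = +0.97 pp.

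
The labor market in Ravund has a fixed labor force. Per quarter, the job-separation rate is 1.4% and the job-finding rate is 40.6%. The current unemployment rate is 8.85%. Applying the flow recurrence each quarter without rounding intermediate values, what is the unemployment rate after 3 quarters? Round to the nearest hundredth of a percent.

With a fixed labor force, u_{t+1} = u_t + s·(1−u_t) − f·u_t = u_t·(1−s−f) + s.
Here 1−s−f = 0.580 and s = 0.014.
u_1 = 0.088500 × 0.580 + 0.014 = 0.065330.
u_2 = 0.065330 × 0.580 + 0.014 = 0.051891.
u_3 = 0.051891 × 0.580 + 0.014 = 0.044097.

Unemployment rate after three quarters ≈ 4.41%.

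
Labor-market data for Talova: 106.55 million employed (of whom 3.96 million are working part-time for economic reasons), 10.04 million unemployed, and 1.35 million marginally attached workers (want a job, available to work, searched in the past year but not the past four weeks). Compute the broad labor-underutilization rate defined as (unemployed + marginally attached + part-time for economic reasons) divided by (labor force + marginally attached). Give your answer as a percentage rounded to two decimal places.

Broad underutilization rate ≈ 13.02%.

Labor force = 106.55 + 10.04 = 116.59 million.
Numerator = 10.04 + 1.35 + 3.96 = 15.35 million.
Denominator = 116.59 + 1.35 = 117.94 million.
Broad rate = 15.35 / 117.94 = 13.02%.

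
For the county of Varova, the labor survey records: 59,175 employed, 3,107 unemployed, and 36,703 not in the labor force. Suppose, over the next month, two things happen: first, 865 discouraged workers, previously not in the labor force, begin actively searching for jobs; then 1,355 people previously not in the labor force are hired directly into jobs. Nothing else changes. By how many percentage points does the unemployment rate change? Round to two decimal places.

The unemployment rate changes by +1.17 percentage points.

Initially, labor force = 59,175 + 3,107 = 62,282, so u = 3,107/62,282 = 4.99%.
After the first change, unemployed and labor force both rise by 865 → E = 59,175, U = 3,972, labor force = 63,147.
After the second change, employed and labor force both rise by 1,355; unemployed unchanged → E = 60,530, U = 3,972, labor force = 64,502.
New unemployment rate = 3,972 / 64,502 = 6.16%.
Change = 6.16% − 4.99% = +1.17 percentage points.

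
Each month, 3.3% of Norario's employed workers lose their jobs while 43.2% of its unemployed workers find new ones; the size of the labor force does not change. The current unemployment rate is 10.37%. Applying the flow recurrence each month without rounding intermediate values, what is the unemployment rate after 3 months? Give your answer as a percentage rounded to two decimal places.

With a fixed labor force, u_{t+1} = u_t + s·(1−u_t) − f·u_t = u_t·(1−s−f) + s.
Here 1−s−f = 0.535 and s = 0.033.
u_1 = 0.103700 × 0.535 + 0.033 = 0.088480.
u_2 = 0.088480 × 0.535 + 0.033 = 0.080337.
u_3 = 0.080337 × 0.535 + 0.033 = 0.075980.

Unemployment rate after three months ≈ 7.60%.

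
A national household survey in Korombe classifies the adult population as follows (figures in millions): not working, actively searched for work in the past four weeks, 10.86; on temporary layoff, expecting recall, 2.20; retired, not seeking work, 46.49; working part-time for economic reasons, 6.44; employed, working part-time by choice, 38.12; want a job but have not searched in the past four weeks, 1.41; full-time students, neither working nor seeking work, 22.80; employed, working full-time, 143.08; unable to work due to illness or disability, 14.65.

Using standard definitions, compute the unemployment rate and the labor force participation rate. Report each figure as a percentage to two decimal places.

Unemployment rate ≈ 6.51%; labor force participation rate ≈ 70.16%.

Employed = 6.44 + 38.12 + 143.08 = 187.64 million (anyone who worked, including part-time for economic reasons, counts as employed).
Unemployed = 10.86 + 2.20 = 13.06 million (jobless and actively searching, or on temporary layoff).
Labor force = 187.64 + 13.06 = 200.70 million.
Not in labor force = 46.49 + 1.41 + 22.80 + 14.65 = 85.35 million (those not working and not actively searching are outside the labor force — including those who want a job but have given up searching).
Civilian working-age population = 200.70 + 85.35 = 286.05 million.
Unemployment rate = 13.06 / 200.70 = 6.51%.
Labor force participation rate = 200.70 / 286.05 = 70.16%.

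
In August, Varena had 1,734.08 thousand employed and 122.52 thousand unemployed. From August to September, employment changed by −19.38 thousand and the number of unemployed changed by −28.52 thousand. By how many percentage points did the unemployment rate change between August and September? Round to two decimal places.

August: labor force = 1,734.08 + 122.52 = 1,856.60; u = 122.52/1,856.60 = 6.60%.
September: labor force = 1,714.70 + 94.00 = 1,808.70; u = 94.00/1,808.70 = 5.20%.
Change = 5.20% − 6.60% = −1.40 pp.

The unemployment rate changed by −1.40 percentage points.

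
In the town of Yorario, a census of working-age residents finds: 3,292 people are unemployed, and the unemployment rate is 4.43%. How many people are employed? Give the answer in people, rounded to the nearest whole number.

About 71,020 are employed.

Labor force = U / u = 3,292 / 0.0443 ≈ 74,312.
Employed = labor force − unemployed = 74,312 − 3,292 = 71,020.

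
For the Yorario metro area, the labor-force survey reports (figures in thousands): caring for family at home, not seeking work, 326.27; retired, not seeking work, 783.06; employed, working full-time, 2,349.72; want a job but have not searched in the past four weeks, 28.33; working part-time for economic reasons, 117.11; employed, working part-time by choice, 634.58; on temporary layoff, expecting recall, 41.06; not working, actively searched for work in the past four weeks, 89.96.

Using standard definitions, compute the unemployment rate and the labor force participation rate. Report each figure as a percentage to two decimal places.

Unemployment rate ≈ 4.05%; labor force participation rate ≈ 73.97%.

Employed = 2,349.72 + 117.11 + 634.58 = 3,101.41 thousand (anyone who worked, including part-time for economic reasons, counts as employed).
Unemployed = 41.06 + 89.96 = 131.02 thousand (jobless and actively searching, or on temporary layoff).
Labor force = 3,101.41 + 131.02 = 3,232.43 thousand.
Not in labor force = 326.27 + 783.06 + 28.33 = 1,137.66 thousand (those not working and not actively searching are outside the labor force — including those who want a job but have given up searching).
Civilian working-age population = 3,232.43 + 1,137.66 = 4,370.09 thousand.
Unemployment rate = 131.02 / 3,232.43 = 4.05%.
Labor force participation rate = 3,232.43 / 4,370.09 = 73.97%.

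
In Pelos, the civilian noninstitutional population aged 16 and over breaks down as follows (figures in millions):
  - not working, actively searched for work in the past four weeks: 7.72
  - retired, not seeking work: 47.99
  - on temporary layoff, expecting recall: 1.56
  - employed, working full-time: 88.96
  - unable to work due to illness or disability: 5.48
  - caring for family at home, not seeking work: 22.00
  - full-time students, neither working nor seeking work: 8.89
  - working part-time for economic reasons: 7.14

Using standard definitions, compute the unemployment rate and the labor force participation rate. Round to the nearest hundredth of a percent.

Unemployment rate ≈ 8.81%; labor force participation rate ≈ 55.54%.

Employed = 88.96 + 7.14 = 96.10 million (anyone who worked, including part-time for economic reasons, counts as employed).
Unemployed = 7.72 + 1.56 = 9.28 million (jobless and actively searching, or on temporary layoff).
Labor force = 96.10 + 9.28 = 105.38 million.
Not in labor force = 47.99 + 5.48 + 22.00 + 8.89 = 84.36 million (those not working and not actively searching are outside the labor force).
Civilian working-age population = 105.38 + 84.36 = 189.74 million.
Unemployment rate = 9.28 / 105.38 = 8.81%.
Labor force participation rate = 105.38 / 189.74 = 55.54%.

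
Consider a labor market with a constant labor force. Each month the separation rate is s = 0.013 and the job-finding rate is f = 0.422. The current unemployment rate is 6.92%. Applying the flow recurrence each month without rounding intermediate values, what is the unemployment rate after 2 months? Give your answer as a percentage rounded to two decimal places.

With a fixed labor force, u_{t+1} = u_t + s·(1−u_t) − f·u_t = u_t·(1−s−f) + s.
Here 1−s−f = 0.565 and s = 0.013.
u_1 = 0.069200 × 0.565 + 0.013 = 0.052098.
u_2 = 0.052098 × 0.565 + 0.013 = 0.042435.

Unemployment rate after two months ≈ 4.24%.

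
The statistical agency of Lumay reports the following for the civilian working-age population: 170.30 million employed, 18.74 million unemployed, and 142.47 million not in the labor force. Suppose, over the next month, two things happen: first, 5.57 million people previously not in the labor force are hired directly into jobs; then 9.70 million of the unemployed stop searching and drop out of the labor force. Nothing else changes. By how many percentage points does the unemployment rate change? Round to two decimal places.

Initially, labor force = 170.30 + 18.74 = 189.04 million, so u = 18.74/189.04 = 9.91%.
After the first change, employed and labor force both rise by 5.57; unemployed unchanged → E = 175.87, U = 18.74, labor force = 194.61 million.
After the second change, unemployed and labor force both fall by 9.70 → E = 175.87, U = 9.04, labor force = 184.91 million.
New unemployment rate = 9.04 / 184.91 = 4.89%.
Change = 4.89% − 9.91% = −5.02 percentage points.

The unemployment rate changes by −5.02 percentage points.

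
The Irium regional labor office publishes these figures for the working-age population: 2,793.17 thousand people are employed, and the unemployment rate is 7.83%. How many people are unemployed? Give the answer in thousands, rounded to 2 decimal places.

Let U be the number unemployed. The labor force is E + U, and U/(E+U) = 0.0783.
So U = 0.0783 × 2,793.17 / (1 − 0.0783) = 218.7052 / 0.9217 ≈ 237.28 thousand.

About 237.28 thousand are unemployed.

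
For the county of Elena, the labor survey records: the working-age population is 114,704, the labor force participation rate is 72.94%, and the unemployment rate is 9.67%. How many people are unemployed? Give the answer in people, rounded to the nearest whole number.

Labor force = 0.7294 × 114,704 = 83,665.
Unemployed = 0.0967 × 83,665 ≈ 8,090.

About 8,090 are unemployed.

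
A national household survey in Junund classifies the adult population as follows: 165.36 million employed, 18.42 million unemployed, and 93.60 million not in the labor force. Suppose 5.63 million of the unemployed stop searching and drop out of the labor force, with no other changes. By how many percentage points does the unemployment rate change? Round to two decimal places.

Initially, labor force = 165.36 + 18.42 = 183.78 million, so u = 18.42/183.78 = 10.02%.
After the change, unemployed and labor force both fall by 5.63 → E = 165.36, U = 12.79, labor force = 178.15 million.
New unemployment rate = 12.79 / 178.15 = 7.18%.
Change = 7.18% − 10.02% = −2.84 percentage points.

The unemployment rate changes by −2.84 percentage points.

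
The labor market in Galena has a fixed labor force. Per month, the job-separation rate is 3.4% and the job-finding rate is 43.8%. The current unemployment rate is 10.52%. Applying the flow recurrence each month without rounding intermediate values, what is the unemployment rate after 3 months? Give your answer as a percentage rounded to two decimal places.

With a fixed labor force, u_{t+1} = u_t + s·(1−u_t) − f·u_t = u_t·(1−s−f) + s.
Here 1−s−f = 0.528 and s = 0.034.
u_1 = 0.105200 × 0.528 + 0.034 = 0.089546.
u_2 = 0.089546 × 0.528 + 0.034 = 0.081280.
u_3 = 0.081280 × 0.528 + 0.034 = 0.076916.

Unemployment rate after three months ≈ 7.69%.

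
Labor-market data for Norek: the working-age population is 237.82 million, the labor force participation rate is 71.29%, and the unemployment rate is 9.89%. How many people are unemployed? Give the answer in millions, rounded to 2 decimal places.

About 16.77 million are unemployed.

Labor force = 0.7129 × 237.82 = 169.54 million.
Unemployed = 0.0989 × 169.54 ≈ 16.77 million.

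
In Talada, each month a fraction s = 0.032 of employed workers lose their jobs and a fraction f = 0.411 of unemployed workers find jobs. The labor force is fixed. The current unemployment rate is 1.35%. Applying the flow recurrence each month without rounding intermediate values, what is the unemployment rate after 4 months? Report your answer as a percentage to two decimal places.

With a fixed labor force, u_{t+1} = u_t + s·(1−u_t) − f·u_t = u_t·(1−s−f) + s.
Here 1−s−f = 0.557 and s = 0.032.
u_1 = 0.013500 × 0.557 + 0.032 = 0.039519.
u_2 = 0.039519 × 0.557 + 0.032 = 0.054012.
u_3 = 0.054012 × 0.557 + 0.032 = 0.062085.
u_4 = 0.062085 × 0.557 + 0.032 = 0.066581.

Unemployment rate after four months ≈ 6.66%.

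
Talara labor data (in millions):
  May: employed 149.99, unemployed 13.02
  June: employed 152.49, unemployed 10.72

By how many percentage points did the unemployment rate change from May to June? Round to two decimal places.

May: labor force = 149.99 + 13.02 = 163.01; u = 13.02/163.01 = 7.99%.
June: labor force = 152.49 + 10.72 = 163.21; u = 10.72/163.21 = 6.57%.
Change = 6.57% − 7.99% = −1.42 pp.

The unemployment rate changed by −1.42 percentage points.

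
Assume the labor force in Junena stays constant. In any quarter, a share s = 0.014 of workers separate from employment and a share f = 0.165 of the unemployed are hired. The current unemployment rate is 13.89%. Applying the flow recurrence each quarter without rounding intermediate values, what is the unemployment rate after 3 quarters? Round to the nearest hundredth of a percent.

Unemployment rate after three quarters ≈ 11.18%.

With a fixed labor force, u_{t+1} = u_t + s·(1−u_t) − f·u_t = u_t·(1−s−f) + s.
Here 1−s−f = 0.821 and s = 0.014.
u_1 = 0.138900 × 0.821 + 0.014 = 0.128037.
u_2 = 0.128037 × 0.821 + 0.014 = 0.119118.
u_3 = 0.119118 × 0.821 + 0.014 = 0.111796.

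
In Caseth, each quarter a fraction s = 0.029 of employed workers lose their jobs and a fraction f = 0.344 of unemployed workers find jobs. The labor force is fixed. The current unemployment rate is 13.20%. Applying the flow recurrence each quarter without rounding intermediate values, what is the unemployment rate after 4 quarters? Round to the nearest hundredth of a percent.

With a fixed labor force, u_{t+1} = u_t + s·(1−u_t) − f·u_t = u_t·(1−s−f) + s.
Here 1−s−f = 0.627 and s = 0.029.
u_1 = 0.132000 × 0.627 + 0.029 = 0.111764.
u_2 = 0.111764 × 0.627 + 0.029 = 0.099076.
u_3 = 0.099076 × 0.627 + 0.029 = 0.091121.
u_4 = 0.091121 × 0.627 + 0.029 = 0.086133.

Unemployment rate after four quarters ≈ 8.61%.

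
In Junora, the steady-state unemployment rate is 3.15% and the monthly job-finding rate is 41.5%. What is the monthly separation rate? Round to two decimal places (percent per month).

From u* = s/(s+f): s = u·f/(1−u).
s = 0.0315 × 41.5 / (1 − 0.0315) = 1.3073 / 0.9685 ≈ 1.35% per month.

Separation rate ≈ 1.35% per month.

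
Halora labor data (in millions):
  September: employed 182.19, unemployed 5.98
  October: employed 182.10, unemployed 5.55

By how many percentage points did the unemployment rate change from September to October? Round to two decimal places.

The unemployment rate changed by −0.22 percentage points.

September: labor force = 182.19 + 5.98 = 188.17; u = 5.98/188.17 = 3.18%.
October: labor force = 182.10 + 5.55 = 187.65; u = 5.55/187.65 = 2.96%.
Change = 2.96% − 3.18% = −0.22 pp.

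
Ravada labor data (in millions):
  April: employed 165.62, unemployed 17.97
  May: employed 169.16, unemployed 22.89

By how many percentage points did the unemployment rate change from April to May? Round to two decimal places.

April: labor force = 165.62 + 17.97 = 183.59; u = 17.97/183.59 = 9.79%.
May: labor force = 169.16 + 22.89 = 192.05; u = 22.89/192.05 = 11.92%.
Change = 11.92% − 9.79% = +2.13 pp.

The unemployment rate changed by +2.13 percentage points.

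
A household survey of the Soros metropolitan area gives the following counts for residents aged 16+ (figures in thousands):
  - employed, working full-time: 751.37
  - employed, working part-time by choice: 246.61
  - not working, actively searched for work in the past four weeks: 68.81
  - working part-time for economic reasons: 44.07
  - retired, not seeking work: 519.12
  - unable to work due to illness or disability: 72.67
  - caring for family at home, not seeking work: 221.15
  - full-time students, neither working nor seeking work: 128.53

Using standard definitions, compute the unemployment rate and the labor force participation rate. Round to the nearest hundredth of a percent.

Employed = 751.37 + 246.61 + 44.07 = 1,042.05 thousand (anyone who worked, including part-time for economic reasons, counts as employed).
Unemployed = 68.81 thousand.
Labor force = 1,042.05 + 68.81 = 1,110.86 thousand.
Not in labor force = 519.12 + 72.67 + 221.15 + 128.53 = 941.47 thousand (those not working and not actively searching are outside the labor force).
Civilian working-age population = 1,110.86 + 941.47 = 2,052.33 thousand.
Unemployment rate = 68.81 / 1,110.86 = 6.19%.
Labor force participation rate = 1,110.86 / 2,052.33 = 54.13%.

Unemployment rate ≈ 6.19%; labor force participation rate ≈ 54.13%.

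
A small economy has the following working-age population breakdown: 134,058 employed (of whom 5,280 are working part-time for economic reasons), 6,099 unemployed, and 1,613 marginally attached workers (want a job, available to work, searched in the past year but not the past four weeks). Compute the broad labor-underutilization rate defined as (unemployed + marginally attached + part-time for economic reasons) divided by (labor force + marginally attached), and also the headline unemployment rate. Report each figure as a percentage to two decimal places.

Broad underutilization rate ≈ 9.16%; headline unemployment rate ≈ 4.35%.

Labor force = 134,058 + 6,099 = 140,157.
Numerator = 6,099 + 1,613 + 5,280 = 12,992.
Denominator = 140,157 + 1,613 = 141,770.
Broad rate = 12,992 / 141,770 = 9.16%.
Headline unemployment rate = 6,099 / 140,157 = 4.35%.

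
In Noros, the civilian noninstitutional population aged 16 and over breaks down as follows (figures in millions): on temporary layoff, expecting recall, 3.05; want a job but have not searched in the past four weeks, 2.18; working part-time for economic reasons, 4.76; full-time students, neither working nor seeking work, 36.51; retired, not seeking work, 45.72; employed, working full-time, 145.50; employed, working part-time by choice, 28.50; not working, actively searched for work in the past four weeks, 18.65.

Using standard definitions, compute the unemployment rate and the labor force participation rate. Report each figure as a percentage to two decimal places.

Unemployment rate ≈ 10.83%; labor force participation rate ≈ 70.37%.

Employed = 4.76 + 145.50 + 28.50 = 178.76 million (anyone who worked, including part-time for economic reasons, counts as employed).
Unemployed = 3.05 + 18.65 = 21.70 million (jobless and actively searching, or on temporary layoff).
Labor force = 178.76 + 21.70 = 200.46 million.
Not in labor force = 2.18 + 36.51 + 45.72 = 84.41 million (those not working and not actively searching are outside the labor force — including those who want a job but have given up searching).
Civilian working-age population = 200.46 + 84.41 = 284.87 million.
Unemployment rate = 21.70 / 200.46 = 10.83%.
Labor force participation rate = 200.46 / 284.87 = 70.37%.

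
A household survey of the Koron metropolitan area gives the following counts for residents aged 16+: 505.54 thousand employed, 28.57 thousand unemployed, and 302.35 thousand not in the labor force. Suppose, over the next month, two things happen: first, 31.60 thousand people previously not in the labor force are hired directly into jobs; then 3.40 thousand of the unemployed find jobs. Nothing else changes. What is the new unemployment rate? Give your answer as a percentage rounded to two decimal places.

Initially, labor force = 505.54 + 28.57 = 534.11 thousand, so u = 28.57/534.11 = 5.35%.
After the first change, employed and labor force both rise by 31.60; unemployed unchanged → E = 537.14, U = 28.57, labor force = 565.71 thousand.
After the second change, unemployed falls and employed rises by 3.40; labor force unchanged → E = 540.54, U = 25.17, labor force = 565.71 thousand.
New unemployment rate = 25.17 / 565.71 = 4.45%.

New unemployment rate ≈ 4.45%.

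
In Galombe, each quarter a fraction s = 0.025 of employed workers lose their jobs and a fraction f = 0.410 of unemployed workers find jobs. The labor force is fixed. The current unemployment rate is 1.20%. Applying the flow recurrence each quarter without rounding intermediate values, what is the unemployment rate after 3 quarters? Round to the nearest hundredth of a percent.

With a fixed labor force, u_{t+1} = u_t + s·(1−u_t) − f·u_t = u_t·(1−s−f) + s.
Here 1−s−f = 0.565 and s = 0.025.
u_1 = 0.012000 × 0.565 + 0.025 = 0.031780.
u_2 = 0.031780 × 0.565 + 0.025 = 0.042956.
u_3 = 0.042956 × 0.565 + 0.025 = 0.049270.

Unemployment rate after three quarters ≈ 4.93%.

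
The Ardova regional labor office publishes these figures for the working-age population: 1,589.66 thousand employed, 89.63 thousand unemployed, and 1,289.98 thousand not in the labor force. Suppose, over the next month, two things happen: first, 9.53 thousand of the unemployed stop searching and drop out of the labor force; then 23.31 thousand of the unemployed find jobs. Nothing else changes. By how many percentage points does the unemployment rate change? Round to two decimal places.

Initially, labor force = 1,589.66 + 89.63 = 1,679.29 thousand, so u = 89.63/1,679.29 = 5.34%.
After the first change, unemployed and labor force both fall by 9.53 → E = 1,589.66, U = 80.10, labor force = 1,669.76 thousand.
After the second change, unemployed falls and employed rises by 23.31; labor force unchanged → E = 1,612.97, U = 56.79, labor force = 1,669.76 thousand.
New unemployment rate = 56.79 / 1,669.76 = 3.40%.
Change = 3.40% − 5.34% = −1.94 percentage points.

The unemployment rate changes by −1.94 percentage points.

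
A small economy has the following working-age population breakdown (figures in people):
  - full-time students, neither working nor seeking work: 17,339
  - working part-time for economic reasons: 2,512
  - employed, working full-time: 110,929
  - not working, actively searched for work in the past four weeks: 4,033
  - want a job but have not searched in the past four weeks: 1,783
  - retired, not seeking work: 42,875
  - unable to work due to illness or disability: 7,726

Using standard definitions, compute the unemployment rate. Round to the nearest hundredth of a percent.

Employed = 2,512 + 110,929 = 113,441 (anyone who worked, including part-time for economic reasons, counts as employed).
Unemployed = 4,033.
Labor force = 113,441 + 4,033 = 117,474.
Unemployment rate = 4,033 / 117,474 = 3.43%.

Unemployment rate ≈ 3.43%.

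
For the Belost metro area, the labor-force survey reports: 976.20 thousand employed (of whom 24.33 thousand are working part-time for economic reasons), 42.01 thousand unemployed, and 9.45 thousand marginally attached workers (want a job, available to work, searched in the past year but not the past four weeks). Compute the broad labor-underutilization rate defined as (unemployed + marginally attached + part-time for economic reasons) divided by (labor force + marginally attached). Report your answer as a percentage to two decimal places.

Labor force = 976.20 + 42.01 = 1,018.21 thousand.
Numerator = 42.01 + 9.45 + 24.33 = 75.79 thousand.
Denominator = 1,018.21 + 9.45 = 1,027.66 thousand.
Broad rate = 75.79 / 1,027.66 = 7.38%.

Broad underutilization rate ≈ 7.38%.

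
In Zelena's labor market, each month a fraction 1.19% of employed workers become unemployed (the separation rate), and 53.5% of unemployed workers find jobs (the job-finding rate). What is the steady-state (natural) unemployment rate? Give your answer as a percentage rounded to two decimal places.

At steady state the flows balance: s·E = f·U, so U/(E+U) = s/(s+f).
u* = 1.19 / (1.19 + 53.5) = 1.19 / 54.69 = 2.18%.

Steady-state unemployment rate ≈ 2.18%.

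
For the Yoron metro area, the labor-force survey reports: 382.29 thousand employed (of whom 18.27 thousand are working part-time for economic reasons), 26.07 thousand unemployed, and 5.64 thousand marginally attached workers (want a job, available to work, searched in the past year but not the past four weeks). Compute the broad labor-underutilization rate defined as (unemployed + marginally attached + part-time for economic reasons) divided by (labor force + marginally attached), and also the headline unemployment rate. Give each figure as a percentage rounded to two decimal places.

Broad underutilization rate ≈ 12.07%; headline unemployment rate ≈ 6.38%.

Labor force = 382.29 + 26.07 = 408.36 thousand.
Numerator = 26.07 + 5.64 + 18.27 = 49.98 thousand.
Denominator = 408.36 + 5.64 = 414.00 thousand.
Broad rate = 49.98 / 414.00 = 12.07%.
Headline unemployment rate = 26.07 / 408.36 = 6.38%.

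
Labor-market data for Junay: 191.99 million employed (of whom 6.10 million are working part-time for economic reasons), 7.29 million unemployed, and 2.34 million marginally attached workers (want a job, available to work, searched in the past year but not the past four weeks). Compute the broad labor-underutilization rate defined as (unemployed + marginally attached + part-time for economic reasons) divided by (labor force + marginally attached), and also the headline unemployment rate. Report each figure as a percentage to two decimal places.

Labor force = 191.99 + 7.29 = 199.28 million.
Numerator = 7.29 + 2.34 + 6.10 = 15.73 million.
Denominator = 199.28 + 2.34 = 201.62 million.
Broad rate = 15.73 / 201.62 = 7.80%.
Headline unemployment rate = 7.29 / 199.28 = 3.66%.

Broad underutilization rate ≈ 7.80%; headline unemployment rate ≈ 3.66%.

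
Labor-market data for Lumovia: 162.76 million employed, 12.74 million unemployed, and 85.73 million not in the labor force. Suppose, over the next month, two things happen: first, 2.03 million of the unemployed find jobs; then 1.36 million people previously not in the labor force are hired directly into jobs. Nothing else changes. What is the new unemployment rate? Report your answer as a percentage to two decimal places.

New unemployment rate ≈ 6.06%.

Initially, labor force = 162.76 + 12.74 = 175.50 million, so u = 12.74/175.50 = 7.26%.
After the first change, unemployed falls and employed rises by 2.03; labor force unchanged → E = 164.79, U = 10.71, labor force = 175.50 million.
After the second change, employed and labor force both rise by 1.36; unemployed unchanged → E = 166.15, U = 10.71, labor force = 176.86 million.
New unemployment rate = 10.71 / 176.86 = 6.06%.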